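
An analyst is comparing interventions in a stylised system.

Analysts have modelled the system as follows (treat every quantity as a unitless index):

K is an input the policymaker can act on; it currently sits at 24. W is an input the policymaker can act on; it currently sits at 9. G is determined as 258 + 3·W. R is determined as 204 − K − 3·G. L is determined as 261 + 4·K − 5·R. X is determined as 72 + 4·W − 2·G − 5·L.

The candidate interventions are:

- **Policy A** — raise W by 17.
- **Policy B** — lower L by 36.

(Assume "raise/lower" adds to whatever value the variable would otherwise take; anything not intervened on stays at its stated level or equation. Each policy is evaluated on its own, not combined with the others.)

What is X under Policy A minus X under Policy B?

-4039

Policy A (W + 17):
  K = 24
  W = 9 + 17 = 26
  G = 258 + 3·26 = 336
  R = 204 − 24 − 3·336 = -828
  L = 261 + 4·24 − 5·(-828) = 4497
  X = 72 + 4·26 − 2·336 − 5·4497 = -22981
Policy B (L − 36):
  K = 24
  W = 9
  G = 258 + 3·9 = 285
  R = 204 − 24 − 3·285 = -675
  L = 261 + 4·24 − 5·(-675) (−36 from intervention) = 3696
  X = 72 + 4·9 − 2·285 − 5·3696 = -18942
X: -22981 − (-18942) = -4039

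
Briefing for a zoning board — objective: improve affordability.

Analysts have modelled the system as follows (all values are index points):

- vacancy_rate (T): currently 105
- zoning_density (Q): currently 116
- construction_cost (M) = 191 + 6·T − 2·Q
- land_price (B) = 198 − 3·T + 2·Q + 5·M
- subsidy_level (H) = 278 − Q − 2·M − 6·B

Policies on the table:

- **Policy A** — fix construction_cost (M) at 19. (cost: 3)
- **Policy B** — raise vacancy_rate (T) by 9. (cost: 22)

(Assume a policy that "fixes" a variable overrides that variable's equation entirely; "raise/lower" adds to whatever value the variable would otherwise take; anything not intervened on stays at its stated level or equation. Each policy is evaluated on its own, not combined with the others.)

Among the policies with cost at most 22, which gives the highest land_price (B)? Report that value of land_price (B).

3303

Policy A (M := 19):
  T = 105
  Q = 116
  M = 19
  B = 198 − 3·105 + 2·116 + 5·19 = 210
Policy B (T + 9):
  T = 105 + 9 = 114
  Q = 116
  M = 191 + 6·114 − 2·116 = 643
  B = 198 − 3·114 + 2·116 + 5·643 = 3303
Comparing — Policy A: B=210, Policy B: B=3303. Highest is 3303 (Policy B).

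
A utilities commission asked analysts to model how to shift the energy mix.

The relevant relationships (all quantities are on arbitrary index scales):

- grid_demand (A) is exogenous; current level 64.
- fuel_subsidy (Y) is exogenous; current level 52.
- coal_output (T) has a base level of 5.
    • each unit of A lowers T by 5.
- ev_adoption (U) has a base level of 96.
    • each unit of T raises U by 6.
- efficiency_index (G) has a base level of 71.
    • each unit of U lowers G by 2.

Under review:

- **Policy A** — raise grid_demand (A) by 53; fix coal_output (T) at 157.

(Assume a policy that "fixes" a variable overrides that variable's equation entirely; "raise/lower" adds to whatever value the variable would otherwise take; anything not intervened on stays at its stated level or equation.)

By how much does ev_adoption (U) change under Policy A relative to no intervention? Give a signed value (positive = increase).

Baseline:
  A = 64
  T = 5 − 5·64 = -315
  U = 96 + 6·(-315) = -1794
Policy A (A + 53, T := 157):
  A = 64 + 53 = 117
  T = 157
  U = 96 + 6·157 = 1038
Change in U: 1038 − (-1794) = 2832

2832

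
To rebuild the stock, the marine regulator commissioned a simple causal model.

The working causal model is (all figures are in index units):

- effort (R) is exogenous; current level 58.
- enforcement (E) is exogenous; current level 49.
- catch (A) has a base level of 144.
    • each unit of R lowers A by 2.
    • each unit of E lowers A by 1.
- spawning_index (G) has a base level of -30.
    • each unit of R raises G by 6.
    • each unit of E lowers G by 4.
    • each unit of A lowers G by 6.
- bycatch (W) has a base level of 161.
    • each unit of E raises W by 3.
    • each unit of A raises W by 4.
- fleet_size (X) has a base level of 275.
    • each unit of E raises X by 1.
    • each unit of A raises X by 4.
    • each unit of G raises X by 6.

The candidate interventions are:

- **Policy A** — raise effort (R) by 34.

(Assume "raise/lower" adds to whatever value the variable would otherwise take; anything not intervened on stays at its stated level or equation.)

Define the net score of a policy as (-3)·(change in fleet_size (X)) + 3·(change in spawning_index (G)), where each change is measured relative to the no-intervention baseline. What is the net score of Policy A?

Baseline:
  R = 58
  E = 49
  A = 144 − 2·58 − 49 = -21
  G = -30 + 6·58 − 4·49 − 6·(-21) = 248
  X = 275 + 49 + 4·(-21) + 6·248 = 1728
Policy A (R + 34):
  R = 58 + 34 = 92
  E = 49
  A = 144 − 2·92 − 49 = -89
  G = -30 + 6·92 − 4·49 − 6·(-89) = 860
  X = 275 + 49 + 4·(-89) + 6·860 = 5128
ΔX = 5128 − 1728 = 3400; ΔG = 860 − 248 = 612
Score = (-3)·3400 + 3·612 = -8364

-8364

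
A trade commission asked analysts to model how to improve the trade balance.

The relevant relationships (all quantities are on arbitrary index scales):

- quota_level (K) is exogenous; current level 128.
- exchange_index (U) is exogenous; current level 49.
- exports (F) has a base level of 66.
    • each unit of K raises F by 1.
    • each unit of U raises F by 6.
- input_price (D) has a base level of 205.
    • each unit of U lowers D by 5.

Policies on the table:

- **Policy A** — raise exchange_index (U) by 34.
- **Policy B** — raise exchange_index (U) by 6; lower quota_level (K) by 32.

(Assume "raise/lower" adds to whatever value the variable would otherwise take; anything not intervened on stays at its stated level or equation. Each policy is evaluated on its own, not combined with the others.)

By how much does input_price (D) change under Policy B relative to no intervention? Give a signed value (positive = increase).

-30

Baseline:
  U = 49
  D = 205 − 5·49 = -40
Policy B (U + 6, K − 32):
  U = 49 + 6 = 55
  D = 205 − 5·55 = -70
Change in D: -70 − (-40) = -30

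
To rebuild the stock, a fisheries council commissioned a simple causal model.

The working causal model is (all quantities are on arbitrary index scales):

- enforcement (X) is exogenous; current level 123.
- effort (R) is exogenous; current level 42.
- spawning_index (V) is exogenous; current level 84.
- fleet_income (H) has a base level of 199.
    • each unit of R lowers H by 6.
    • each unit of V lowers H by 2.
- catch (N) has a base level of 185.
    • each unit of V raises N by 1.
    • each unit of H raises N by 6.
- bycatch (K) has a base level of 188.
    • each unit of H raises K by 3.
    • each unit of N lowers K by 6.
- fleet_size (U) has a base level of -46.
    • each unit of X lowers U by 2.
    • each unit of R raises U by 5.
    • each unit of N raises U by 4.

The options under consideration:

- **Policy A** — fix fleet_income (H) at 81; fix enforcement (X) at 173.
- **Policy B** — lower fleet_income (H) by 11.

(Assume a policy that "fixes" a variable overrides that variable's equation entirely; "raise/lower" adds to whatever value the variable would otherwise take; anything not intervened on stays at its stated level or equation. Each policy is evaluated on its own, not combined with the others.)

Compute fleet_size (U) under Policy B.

-4574

Policy B (H − 11):
  X = 123
  R = 42
  V = 84
  H = 199 − 6·42 − 2·84 (−11 from intervention) = -232
  N = 185 + 84 + 6·(-232) = -1123
  U = -46 − 2·123 + 5·42 + 4·(-1123) = -4574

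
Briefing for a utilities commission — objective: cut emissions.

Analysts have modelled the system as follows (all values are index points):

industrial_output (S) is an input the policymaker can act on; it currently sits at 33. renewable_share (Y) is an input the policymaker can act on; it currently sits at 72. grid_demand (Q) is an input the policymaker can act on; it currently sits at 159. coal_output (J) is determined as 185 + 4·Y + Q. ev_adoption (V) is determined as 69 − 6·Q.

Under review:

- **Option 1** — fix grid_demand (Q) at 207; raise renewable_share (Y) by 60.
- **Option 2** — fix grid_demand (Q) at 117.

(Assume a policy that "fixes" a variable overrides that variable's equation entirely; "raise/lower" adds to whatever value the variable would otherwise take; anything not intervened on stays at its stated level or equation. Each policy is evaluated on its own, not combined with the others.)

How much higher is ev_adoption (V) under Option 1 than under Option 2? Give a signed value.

Option 1 (Q := 207, Y + 60):
  Q = 207
  V = 69 − 6·207 = -1173
Option 2 (Q := 117):
  Q = 117
  V = 69 − 6·117 = -633
V: -1173 − (-633) = -540

-540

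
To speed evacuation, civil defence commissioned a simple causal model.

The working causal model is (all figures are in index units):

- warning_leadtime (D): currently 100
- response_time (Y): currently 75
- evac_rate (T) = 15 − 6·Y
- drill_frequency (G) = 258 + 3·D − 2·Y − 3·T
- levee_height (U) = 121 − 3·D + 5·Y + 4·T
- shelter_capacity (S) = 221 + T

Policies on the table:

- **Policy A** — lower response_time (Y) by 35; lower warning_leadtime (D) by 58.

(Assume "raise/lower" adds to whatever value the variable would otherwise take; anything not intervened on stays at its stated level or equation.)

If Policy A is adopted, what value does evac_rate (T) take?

Policy A (Y − 35, D − 58):
  Y = 75 − 35 = 40
  T = 15 − 6·40 = -225

-225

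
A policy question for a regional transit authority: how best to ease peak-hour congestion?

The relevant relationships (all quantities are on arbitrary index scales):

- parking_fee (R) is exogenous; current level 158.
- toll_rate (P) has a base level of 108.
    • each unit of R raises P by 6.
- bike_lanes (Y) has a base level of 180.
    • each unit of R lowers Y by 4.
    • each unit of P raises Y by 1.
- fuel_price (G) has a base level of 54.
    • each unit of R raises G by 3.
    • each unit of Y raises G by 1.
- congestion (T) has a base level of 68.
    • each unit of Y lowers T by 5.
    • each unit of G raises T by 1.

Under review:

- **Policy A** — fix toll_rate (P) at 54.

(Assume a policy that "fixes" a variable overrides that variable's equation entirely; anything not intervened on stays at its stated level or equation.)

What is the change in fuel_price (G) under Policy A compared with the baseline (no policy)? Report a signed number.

-1002

Baseline:
  R = 158
  P = 108 + 6·158 = 1056
  Y = 180 − 4·158 + 1056 = 604
  G = 54 + 3·158 + 604 = 1132
Policy A (P := 54):
  R = 158
  P = 54
  Y = 180 − 4·158 + 54 = -398
  G = 54 + 3·158 + (-398) = 130
Change in G: 130 − 1132 = -1002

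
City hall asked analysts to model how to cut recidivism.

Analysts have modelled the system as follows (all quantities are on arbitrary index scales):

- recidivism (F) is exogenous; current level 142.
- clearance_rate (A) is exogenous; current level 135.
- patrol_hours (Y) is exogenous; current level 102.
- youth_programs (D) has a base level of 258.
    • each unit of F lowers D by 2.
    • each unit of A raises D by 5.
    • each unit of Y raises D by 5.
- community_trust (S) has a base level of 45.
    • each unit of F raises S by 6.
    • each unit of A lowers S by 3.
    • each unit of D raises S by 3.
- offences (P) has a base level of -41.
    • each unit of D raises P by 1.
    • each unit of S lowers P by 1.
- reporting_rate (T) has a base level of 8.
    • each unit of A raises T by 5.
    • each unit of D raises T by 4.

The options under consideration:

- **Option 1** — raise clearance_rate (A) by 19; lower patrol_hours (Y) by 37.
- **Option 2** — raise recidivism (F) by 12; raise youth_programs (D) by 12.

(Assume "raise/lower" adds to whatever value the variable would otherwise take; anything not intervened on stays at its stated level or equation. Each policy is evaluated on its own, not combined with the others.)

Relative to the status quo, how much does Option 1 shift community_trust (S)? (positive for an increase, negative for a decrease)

-327

Baseline:
  F = 142
  A = 135
  Y = 102
  D = 258 − 2·142 + 5·135 + 5·102 = 1159
  S = 45 + 6·142 − 3·135 + 3·1159 = 3969
Option 1 (A + 19, Y − 37):
  F = 142
  A = 135 + 19 = 154
  Y = 102 − 37 = 65
  D = 258 − 2·142 + 5·154 + 5·65 = 1069
  S = 45 + 6·142 − 3·154 + 3·1069 = 3642
Change in S: 3642 − 3969 = -327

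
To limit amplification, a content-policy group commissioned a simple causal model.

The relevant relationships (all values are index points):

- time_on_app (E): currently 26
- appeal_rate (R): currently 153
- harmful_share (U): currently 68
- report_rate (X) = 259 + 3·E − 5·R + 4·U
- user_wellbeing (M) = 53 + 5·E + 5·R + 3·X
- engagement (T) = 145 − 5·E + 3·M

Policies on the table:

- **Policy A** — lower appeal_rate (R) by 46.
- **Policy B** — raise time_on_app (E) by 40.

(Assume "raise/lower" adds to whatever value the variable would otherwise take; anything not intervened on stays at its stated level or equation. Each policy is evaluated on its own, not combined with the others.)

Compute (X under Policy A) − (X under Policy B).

110

Policy A (R − 46):
  E = 26
  R = 153 − 46 = 107
  U = 68
  X = 259 + 3·26 − 5·107 + 4·68 = 74
Policy B (E + 40):
  E = 26 + 40 = 66
  R = 153
  U = 68
  X = 259 + 3·66 − 5·153 + 4·68 = -36
X: 74 − (-36) = 110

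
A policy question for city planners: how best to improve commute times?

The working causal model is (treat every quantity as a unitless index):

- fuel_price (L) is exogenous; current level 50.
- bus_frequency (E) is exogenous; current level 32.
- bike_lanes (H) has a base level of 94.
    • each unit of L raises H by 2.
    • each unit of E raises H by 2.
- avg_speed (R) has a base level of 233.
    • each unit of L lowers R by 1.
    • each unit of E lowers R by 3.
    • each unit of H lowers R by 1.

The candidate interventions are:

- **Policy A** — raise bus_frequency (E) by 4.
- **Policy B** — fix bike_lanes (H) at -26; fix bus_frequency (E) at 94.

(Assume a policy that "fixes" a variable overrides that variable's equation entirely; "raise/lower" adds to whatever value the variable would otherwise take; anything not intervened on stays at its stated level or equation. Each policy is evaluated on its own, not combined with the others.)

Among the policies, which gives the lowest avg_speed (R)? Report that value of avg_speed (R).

-191

Policy A (E + 4):
  L = 50
  E = 32 + 4 = 36
  H = 94 + 2·50 + 2·36 = 266
  R = 233 − 50 − 3·36 − 266 = -191
Policy B (H := -26, E := 94):
  L = 50
  E = 94
  H = -26
  R = 233 − 50 − 3·94 − (-26) = -73
Comparing — Policy A: R=-191, Policy B: R=-73. Lowest is -191 (Policy A).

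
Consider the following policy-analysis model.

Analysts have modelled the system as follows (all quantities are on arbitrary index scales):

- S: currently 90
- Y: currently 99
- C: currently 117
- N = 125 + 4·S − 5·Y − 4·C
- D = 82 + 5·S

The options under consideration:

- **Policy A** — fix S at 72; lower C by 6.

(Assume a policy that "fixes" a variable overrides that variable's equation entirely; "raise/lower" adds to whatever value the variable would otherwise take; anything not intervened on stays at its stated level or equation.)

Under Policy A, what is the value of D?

442

Policy A (S := 72, C − 6):
  S = 72
  D = 82 + 5·72 = 442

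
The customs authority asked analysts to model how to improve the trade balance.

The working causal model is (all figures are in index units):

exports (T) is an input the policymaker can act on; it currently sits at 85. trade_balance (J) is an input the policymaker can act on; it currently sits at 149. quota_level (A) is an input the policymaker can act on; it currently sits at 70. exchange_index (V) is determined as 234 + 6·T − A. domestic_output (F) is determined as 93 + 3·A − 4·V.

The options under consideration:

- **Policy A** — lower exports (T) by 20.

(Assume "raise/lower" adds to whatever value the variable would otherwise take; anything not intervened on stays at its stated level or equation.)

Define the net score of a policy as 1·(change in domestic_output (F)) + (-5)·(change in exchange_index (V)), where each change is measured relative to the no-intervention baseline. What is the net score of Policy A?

Baseline:
  T = 85
  A = 70
  V = 234 + 6·85 − 70 = 674
  F = 93 + 3·70 − 4·674 = -2393
Policy A (T − 20):
  T = 85 − 20 = 65
  A = 70
  V = 234 + 6·65 − 70 = 554
  F = 93 + 3·70 − 4·554 = -1913
ΔF = -1913 − (-2393) = 480; ΔV = 554 − 674 = -120
Score = 1·480 + (-5)·(-120) = 1080

1080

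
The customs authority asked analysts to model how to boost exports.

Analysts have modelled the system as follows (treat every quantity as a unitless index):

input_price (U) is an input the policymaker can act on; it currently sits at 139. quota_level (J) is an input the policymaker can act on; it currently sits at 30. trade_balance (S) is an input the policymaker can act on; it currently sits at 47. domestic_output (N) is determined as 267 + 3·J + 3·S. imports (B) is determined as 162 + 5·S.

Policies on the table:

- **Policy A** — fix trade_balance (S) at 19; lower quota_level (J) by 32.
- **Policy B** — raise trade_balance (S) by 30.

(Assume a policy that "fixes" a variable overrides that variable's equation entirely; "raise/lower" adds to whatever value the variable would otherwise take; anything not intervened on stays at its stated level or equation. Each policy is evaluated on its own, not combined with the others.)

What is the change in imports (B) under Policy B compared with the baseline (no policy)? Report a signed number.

150

Baseline:
  S = 47
  B = 162 + 5·47 = 397
Policy B (S + 30):
  S = 47 + 30 = 77
  B = 162 + 5·77 = 547
Change in B: 547 − 397 = 150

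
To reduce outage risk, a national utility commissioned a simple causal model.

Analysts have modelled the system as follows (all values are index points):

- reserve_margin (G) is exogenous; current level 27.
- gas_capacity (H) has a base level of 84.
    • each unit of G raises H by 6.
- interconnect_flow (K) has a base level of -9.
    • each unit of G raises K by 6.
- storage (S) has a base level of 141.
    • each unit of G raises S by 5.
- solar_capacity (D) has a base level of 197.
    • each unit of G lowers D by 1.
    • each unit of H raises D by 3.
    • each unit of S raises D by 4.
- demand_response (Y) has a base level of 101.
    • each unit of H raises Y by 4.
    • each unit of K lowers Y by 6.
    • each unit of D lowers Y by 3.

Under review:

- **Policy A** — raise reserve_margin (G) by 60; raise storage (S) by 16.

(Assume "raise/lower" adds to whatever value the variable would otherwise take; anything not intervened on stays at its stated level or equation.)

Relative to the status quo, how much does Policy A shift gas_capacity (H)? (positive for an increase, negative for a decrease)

360

Baseline:
  G = 27
  H = 84 + 6·27 = 246
Policy A (G + 60, S + 16):
  G = 27 + 60 = 87
  H = 84 + 6·87 = 606
Change in H: 606 − 246 = 360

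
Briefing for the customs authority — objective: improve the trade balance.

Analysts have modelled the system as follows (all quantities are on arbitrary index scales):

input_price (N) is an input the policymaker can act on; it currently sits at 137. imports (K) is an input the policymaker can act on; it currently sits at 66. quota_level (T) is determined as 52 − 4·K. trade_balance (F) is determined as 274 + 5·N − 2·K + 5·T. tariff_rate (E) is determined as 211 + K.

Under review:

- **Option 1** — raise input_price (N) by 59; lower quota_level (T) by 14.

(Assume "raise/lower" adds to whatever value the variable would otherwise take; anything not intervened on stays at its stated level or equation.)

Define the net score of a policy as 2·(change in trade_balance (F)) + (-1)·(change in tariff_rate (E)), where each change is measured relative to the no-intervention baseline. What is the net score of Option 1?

450

Baseline:
  N = 137
  K = 66
  T = 52 − 4·66 = -212
  F = 274 + 5·137 − 2·66 + 5·(-212) = -233
  E = 211 + 66 = 277
Option 1 (N + 59, T − 14):
  N = 137 + 59 = 196
  K = 66
  T = 52 − 4·66 (−14 from intervention) = -226
  F = 274 + 5·196 − 2·66 + 5·(-226) = -8
  E = 211 + 66 = 277
ΔF = -8 − (-233) = 225; ΔE = 277 − 277 = 0
Score = 2·225 + (-1)·0 = 450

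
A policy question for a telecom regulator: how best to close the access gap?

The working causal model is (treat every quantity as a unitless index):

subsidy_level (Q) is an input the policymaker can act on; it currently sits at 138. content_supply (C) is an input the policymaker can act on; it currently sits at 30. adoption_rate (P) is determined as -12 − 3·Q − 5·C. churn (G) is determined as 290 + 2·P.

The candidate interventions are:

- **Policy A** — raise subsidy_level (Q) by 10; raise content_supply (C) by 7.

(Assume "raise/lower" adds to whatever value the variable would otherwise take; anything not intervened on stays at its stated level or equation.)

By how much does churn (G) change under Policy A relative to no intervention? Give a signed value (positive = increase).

-130

Baseline:
  Q = 138
  C = 30
  P = -12 − 3·138 − 5·30 = -576
  G = 290 + 2·(-576) = -862
Policy A (Q + 10, C + 7):
  Q = 138 + 10 = 148
  C = 30 + 7 = 37
  P = -12 − 3·148 − 5·37 = -641
  G = 290 + 2·(-641) = -992
Change in G: -992 − (-862) = -130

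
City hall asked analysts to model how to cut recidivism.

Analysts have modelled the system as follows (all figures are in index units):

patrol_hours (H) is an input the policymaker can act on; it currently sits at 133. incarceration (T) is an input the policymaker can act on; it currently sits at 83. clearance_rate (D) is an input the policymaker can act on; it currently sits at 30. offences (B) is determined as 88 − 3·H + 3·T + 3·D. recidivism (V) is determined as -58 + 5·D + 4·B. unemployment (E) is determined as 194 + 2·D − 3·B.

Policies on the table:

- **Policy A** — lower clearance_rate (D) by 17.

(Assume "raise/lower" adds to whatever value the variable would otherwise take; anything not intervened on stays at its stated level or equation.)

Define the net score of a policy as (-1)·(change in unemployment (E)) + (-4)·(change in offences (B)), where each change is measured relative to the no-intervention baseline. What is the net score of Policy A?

Baseline:
  H = 133
  T = 83
  D = 30
  B = 88 − 3·133 + 3·83 + 3·30 = 28
  E = 194 + 2·30 − 3·28 = 170
Policy A (D − 17):
  H = 133
  T = 83
  D = 30 − 17 = 13
  B = 88 − 3·133 + 3·83 + 3·13 = -23
  E = 194 + 2·13 − 3·(-23) = 289
ΔE = 289 − 170 = 119; ΔB = -23 − 28 = -51
Score = (-1)·119 + (-4)·(-51) = 85

85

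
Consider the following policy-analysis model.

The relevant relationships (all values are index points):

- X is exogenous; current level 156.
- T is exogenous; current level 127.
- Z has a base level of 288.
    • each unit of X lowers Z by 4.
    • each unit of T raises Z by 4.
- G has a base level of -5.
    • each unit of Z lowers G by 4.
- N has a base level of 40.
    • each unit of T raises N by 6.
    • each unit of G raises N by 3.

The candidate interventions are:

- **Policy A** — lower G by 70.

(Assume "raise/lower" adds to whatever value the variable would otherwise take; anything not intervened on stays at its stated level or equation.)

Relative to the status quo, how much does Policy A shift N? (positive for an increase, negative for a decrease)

Baseline:
  X = 156
  T = 127
  Z = 288 − 4·156 + 4·127 = 172
  G = -5 − 4·172 = -693
  N = 40 + 6·127 + 3·(-693) = -1277
Policy A (G − 70):
  X = 156
  T = 127
  Z = 288 − 4·156 + 4·127 = 172
  G = -5 − 4·172 (−70 from intervention) = -763
  N = 40 + 6·127 + 3·(-763) = -1487
Change in N: -1487 − (-1277) = -210

-210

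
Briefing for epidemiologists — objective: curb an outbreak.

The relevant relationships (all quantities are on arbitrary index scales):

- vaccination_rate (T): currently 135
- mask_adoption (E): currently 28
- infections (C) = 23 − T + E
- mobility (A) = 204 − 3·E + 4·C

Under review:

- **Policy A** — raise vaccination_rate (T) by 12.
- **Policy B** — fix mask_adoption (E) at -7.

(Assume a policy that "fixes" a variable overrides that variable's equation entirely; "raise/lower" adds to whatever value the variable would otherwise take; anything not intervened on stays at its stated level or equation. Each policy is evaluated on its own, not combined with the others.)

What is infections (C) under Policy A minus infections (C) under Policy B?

23

Policy A (T + 12):
  T = 135 + 12 = 147
  E = 28
  C = 23 − 147 + 28 = -96
Policy B (E := -7):
  T = 135
  E = -7
  C = 23 − 135 + (-7) = -119
C: -96 − (-119) = 23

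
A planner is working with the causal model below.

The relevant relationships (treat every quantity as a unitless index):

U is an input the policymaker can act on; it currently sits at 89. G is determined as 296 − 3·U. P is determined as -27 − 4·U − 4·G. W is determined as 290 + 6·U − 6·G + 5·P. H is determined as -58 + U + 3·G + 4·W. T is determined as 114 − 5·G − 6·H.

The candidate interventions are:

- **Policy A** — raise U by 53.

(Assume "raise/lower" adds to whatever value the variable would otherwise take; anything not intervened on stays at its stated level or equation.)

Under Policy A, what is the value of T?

-34528

Policy A (U + 53):
  U = 89 + 53 = 142
  G = 296 − 3·142 = -130
  P = -27 − 4·142 − 4·(-130) = -75
  W = 290 + 6·142 − 6·(-130) + 5·(-75) = 1547
  H = -58 + 142 + 3·(-130) + 4·1547 = 5882
  T = 114 − 5·(-130) − 6·5882 = -34528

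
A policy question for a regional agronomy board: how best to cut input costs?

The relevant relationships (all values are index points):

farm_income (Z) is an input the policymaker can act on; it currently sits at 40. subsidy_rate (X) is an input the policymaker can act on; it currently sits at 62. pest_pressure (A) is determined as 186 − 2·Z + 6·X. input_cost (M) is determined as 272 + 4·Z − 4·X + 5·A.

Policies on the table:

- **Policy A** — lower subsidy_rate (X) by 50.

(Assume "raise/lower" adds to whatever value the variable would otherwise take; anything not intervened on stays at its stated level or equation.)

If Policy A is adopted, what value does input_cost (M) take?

Policy A (X − 50):
  Z = 40
  X = 62 − 50 = 12
  A = 186 − 2·40 + 6·12 = 178
  M = 272 + 4·40 − 4·12 + 5·178 = 1274

1274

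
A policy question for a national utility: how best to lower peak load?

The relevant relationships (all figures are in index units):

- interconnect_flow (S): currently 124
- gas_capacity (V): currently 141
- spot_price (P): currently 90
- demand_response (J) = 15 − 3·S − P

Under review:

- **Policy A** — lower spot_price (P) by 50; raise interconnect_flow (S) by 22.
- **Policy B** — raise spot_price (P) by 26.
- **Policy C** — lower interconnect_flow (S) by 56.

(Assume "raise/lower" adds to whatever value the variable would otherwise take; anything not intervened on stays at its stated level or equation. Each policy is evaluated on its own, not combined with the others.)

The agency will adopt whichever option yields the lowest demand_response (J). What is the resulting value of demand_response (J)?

Policy A (P − 50, S + 22):
  S = 124 + 22 = 146
  P = 90 − 50 = 40
  J = 15 − 3·146 − 40 = -463
Policy B (P + 26):
  S = 124
  P = 90 + 26 = 116
  J = 15 − 3·124 − 116 = -473
Policy C (S − 56):
  S = 124 − 56 = 68
  P = 90
  J = 15 − 3·68 − 90 = -279
Comparing — Policy A: J=-463, Policy B: J=-473, Policy C: J=-279. Lowest is -473 (Policy B).

-473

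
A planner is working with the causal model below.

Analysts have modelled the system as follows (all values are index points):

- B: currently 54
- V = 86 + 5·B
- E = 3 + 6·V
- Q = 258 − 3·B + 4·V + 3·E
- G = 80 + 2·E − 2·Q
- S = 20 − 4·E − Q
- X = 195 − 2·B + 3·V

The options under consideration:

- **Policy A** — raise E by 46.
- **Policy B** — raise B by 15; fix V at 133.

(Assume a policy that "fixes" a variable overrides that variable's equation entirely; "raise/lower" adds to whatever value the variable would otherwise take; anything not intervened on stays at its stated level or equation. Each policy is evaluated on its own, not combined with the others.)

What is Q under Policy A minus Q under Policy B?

5089

Policy A (E + 46):
  B = 54
  V = 86 + 5·54 = 356
  E = 3 + 6·356 (+46 from intervention) = 2185
  Q = 258 − 3·54 + 4·356 + 3·2185 = 8075
Policy B (B + 15, V := 133):
  B = 54 + 15 = 69
  V = 133
  E = 3 + 6·133 = 801
  Q = 258 − 3·69 + 4·133 + 3·801 = 2986
Q: 8075 − 2986 = 5089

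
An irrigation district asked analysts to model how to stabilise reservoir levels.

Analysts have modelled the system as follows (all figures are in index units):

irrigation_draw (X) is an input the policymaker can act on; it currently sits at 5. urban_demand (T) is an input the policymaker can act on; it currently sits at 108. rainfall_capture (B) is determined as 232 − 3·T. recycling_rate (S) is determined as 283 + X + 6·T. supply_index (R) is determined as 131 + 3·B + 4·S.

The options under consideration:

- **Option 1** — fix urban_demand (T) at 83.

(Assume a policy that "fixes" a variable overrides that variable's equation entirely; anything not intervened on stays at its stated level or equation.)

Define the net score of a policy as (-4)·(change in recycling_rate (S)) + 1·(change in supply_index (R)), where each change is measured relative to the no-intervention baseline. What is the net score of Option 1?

225

Baseline:
  X = 5
  T = 108
  B = 232 − 3·108 = -92
  S = 283 + 5 + 6·108 = 936
  R = 131 + 3·(-92) + 4·936 = 3599
Option 1 (T := 83):
  X = 5
  T = 83
  B = 232 − 3·83 = -17
  S = 283 + 5 + 6·83 = 786
  R = 131 + 3·(-17) + 4·786 = 3224
ΔS = 786 − 936 = -150; ΔR = 3224 − 3599 = -375
Score = (-4)·(-150) + 1·(-375) = 225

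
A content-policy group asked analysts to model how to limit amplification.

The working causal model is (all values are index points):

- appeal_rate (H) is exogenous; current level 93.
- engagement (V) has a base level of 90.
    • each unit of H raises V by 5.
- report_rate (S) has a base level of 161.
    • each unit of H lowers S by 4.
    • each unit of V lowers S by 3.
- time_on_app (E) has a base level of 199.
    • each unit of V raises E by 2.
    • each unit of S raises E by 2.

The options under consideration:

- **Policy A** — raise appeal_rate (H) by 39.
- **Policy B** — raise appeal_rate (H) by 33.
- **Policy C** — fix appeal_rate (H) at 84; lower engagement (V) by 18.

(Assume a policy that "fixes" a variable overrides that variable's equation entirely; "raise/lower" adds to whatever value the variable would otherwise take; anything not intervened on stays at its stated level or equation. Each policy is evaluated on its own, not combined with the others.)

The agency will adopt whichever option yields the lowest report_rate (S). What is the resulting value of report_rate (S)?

-2617

Policy A (H + 39):
  H = 93 + 39 = 132
  V = 90 + 5·132 = 750
  S = 161 − 4·132 − 3·750 = -2617
Policy B (H + 33):
  H = 93 + 33 = 126
  V = 90 + 5·126 = 720
  S = 161 − 4·126 − 3·720 = -2503
Policy C (H := 84, V − 18):
  H = 84
  V = 90 + 5·84 (−18 from intervention) = 492
  S = 161 − 4·84 − 3·492 = -1651
Comparing — Policy A: S=-2617, Policy B: S=-2503, Policy C: S=-1651. Lowest is -2617 (Policy A).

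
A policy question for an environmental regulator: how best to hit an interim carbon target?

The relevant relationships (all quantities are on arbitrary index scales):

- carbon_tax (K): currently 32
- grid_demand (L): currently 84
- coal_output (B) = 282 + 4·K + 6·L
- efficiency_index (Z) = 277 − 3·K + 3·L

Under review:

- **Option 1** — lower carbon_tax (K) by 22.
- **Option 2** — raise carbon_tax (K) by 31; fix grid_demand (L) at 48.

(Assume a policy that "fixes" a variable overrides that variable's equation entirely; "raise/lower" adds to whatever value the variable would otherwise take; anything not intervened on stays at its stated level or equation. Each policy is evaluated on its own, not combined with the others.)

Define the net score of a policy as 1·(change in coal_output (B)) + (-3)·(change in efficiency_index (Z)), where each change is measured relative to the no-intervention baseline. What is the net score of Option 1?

Baseline:
  K = 32
  L = 84
  B = 282 + 4·32 + 6·84 = 914
  Z = 277 − 3·32 + 3·84 = 433
Option 1 (K − 22):
  K = 32 − 22 = 10
  L = 84
  B = 282 + 4·10 + 6·84 = 826
  Z = 277 − 3·10 + 3·84 = 499
ΔB = 826 − 914 = -88; ΔZ = 499 − 433 = 66
Score = 1·(-88) + (-3)·66 = -286

-286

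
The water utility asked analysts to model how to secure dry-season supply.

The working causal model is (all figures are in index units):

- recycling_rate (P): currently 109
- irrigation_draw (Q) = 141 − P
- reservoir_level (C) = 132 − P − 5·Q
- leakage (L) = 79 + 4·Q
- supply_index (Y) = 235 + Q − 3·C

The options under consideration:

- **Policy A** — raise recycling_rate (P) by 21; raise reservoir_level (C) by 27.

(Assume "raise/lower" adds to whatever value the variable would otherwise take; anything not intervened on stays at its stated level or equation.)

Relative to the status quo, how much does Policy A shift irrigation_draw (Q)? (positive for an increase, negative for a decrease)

Baseline:
  P = 109
  Q = 141 − 109 = 32
Policy A (P + 21, C + 27):
  P = 109 + 21 = 130
  Q = 141 − 130 = 11
Change in Q: 11 − 32 = -21

-21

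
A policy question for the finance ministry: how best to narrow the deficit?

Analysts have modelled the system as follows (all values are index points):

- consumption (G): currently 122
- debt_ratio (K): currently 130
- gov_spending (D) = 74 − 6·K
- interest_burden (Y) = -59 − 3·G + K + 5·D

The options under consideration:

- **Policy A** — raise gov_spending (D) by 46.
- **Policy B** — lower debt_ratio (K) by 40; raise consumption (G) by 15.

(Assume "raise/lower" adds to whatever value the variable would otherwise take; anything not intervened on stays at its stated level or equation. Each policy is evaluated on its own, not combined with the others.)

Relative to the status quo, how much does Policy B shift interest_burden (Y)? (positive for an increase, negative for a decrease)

Baseline:
  G = 122
  K = 130
  D = 74 − 6·130 = -706
  Y = -59 − 3·122 + 130 + 5·(-706) = -3825
Policy B (K − 40, G + 15):
  G = 122 + 15 = 137
  K = 130 − 40 = 90
  D = 74 − 6·90 = -466
  Y = -59 − 3·137 + 90 + 5·(-466) = -2710
Change in Y: -2710 − (-3825) = 1115

1115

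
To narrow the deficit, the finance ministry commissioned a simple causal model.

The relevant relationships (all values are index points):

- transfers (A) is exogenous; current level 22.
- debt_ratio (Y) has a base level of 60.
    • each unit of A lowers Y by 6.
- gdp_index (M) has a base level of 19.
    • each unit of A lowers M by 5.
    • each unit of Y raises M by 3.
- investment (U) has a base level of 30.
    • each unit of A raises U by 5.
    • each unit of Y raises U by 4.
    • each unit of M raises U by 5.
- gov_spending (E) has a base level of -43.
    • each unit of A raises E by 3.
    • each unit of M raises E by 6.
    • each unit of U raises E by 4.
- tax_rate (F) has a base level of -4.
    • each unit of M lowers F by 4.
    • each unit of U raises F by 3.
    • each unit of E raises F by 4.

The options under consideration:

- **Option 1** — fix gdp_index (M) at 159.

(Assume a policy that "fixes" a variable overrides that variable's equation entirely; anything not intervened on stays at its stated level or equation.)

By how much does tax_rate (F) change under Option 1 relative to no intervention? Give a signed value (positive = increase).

Baseline:
  A = 22
  Y = 60 − 6·22 = -72
  M = 19 − 5·22 + 3·(-72) = -307
  U = 30 + 5·22 + 4·(-72) + 5·(-307) = -1683
  E = -43 + 3·22 + 6·(-307) + 4·(-1683) = -8551
  F = -4 − 4·(-307) + 3·(-1683) + 4·(-8551) = -38029
Option 1 (M := 159):
  A = 22
  Y = 60 − 6·22 = -72
  M = 159
  U = 30 + 5·22 + 4·(-72) + 5·159 = 647
  E = -43 + 3·22 + 6·159 + 4·647 = 3565
  F = -4 − 4·159 + 3·647 + 4·3565 = 15561
Change in F: 15561 − (-38029) = 53590

53590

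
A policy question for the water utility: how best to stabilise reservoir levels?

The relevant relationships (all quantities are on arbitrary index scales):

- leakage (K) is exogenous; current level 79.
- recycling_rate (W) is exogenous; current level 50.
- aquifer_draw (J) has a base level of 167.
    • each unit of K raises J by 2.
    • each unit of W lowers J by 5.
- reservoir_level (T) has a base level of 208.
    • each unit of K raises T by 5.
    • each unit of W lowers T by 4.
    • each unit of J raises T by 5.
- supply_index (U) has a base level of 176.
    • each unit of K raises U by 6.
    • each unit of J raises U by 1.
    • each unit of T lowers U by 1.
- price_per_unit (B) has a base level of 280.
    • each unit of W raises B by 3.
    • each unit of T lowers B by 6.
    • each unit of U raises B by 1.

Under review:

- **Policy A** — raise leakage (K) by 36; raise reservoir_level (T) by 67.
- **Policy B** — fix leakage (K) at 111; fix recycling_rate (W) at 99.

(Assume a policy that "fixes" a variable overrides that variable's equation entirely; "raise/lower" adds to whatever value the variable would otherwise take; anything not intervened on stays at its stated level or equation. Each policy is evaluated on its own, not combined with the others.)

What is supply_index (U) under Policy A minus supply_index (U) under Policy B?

Policy A (K + 36, T + 67):
  K = 79 + 36 = 115
  W = 50
  J = 167 + 2·115 − 5·50 = 147
  T = 208 + 5·115 − 4·50 + 5·147 (+67 from intervention) = 1385
  U = 176 + 6·115 + 147 − 1385 = -372
Policy B (K := 111, W := 99):
  K = 111
  W = 99
  J = 167 + 2·111 − 5·99 = -106
  T = 208 + 5·111 − 4·99 + 5·(-106) = -163
  U = 176 + 6·111 + (-106) − (-163) = 899
U: -372 − 899 = -1271

-1271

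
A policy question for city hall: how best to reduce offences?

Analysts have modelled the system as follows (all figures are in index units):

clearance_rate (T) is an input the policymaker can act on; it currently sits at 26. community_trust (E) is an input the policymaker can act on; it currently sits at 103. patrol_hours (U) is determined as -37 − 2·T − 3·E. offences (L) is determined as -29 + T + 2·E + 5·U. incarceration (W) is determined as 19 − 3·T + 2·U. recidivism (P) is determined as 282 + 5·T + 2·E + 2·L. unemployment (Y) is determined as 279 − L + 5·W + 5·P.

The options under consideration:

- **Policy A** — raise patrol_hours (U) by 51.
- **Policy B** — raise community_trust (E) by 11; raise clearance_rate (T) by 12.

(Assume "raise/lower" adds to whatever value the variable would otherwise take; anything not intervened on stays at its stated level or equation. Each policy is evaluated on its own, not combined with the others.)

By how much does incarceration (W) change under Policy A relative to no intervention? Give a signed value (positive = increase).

102

Baseline:
  T = 26
  E = 103
  U = -37 − 2·26 − 3·103 = -398
  W = 19 − 3·26 + 2·(-398) = -855
Policy A (U + 51):
  T = 26
  E = 103
  U = -37 − 2·26 − 3·103 (+51 from intervention) = -347
  W = 19 − 3·26 + 2·(-347) = -753
Change in W: -753 − (-855) = 102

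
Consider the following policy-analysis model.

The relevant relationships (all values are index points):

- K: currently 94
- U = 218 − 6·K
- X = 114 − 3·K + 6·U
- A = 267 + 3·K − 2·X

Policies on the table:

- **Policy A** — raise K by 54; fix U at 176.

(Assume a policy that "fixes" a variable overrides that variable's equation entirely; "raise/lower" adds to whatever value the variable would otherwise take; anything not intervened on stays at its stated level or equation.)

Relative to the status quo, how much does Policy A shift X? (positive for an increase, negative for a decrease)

Baseline:
  K = 94
  U = 218 − 6·94 = -346
  X = 114 − 3·94 + 6·(-346) = -2244
Policy A (K + 54, U := 176):
  K = 94 + 54 = 148
  U = 176
  X = 114 − 3·148 + 6·176 = 726
Change in X: 726 − (-2244) = 2970

2970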